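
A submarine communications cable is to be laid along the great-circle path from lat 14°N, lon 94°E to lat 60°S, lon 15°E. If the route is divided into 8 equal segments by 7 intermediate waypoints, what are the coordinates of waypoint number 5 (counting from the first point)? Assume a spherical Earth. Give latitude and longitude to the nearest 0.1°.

≈ lat 37.9°S, lon 61.0°E

From cos δ = sin φ₁ sin φ₂ + cos φ₁ cos φ₂ cos Δλ, the central angle is δ ≈ 1.688 rad (96.7°).
Interpolate at f = 5/8 with slerp weights a = sin((1−f)δ)/sin δ ≈ 0.596, b = sin(fδ)/sin δ ≈ 0.876.
p = a·p₁ + b·p₂ ≈ (0.383, 0.690, -0.614); φ = arcsin(p_z) ≈ -37.91°, λ = atan2(p_y, p_x) ≈ 60.98°.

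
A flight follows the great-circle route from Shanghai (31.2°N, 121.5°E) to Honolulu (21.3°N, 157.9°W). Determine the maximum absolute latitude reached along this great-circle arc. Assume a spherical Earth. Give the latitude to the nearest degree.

The great circle lies in the plane with unit normal n̂ = (p₁ × p₂)/|p₁ × p₂|.
Here n̂_z ≈ +0.829; the vertex latitude is φ_max = arccos|n̂_z| ≈ 34.0°.
Check via Clairaut: cos φ_max = |cos φ₁| · sin C = cos(31.2°)·sin(75.8°) ≈ 0.829, again giving ≈ 34.0°.

≈ 34°N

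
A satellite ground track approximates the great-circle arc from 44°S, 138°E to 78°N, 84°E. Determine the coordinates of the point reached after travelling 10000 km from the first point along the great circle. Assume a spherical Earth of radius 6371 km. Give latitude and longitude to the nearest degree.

From cos δ = sin φ₁ sin φ₂ + cos φ₁ cos φ₂ cos Δλ, the central angle is δ ≈ 2.204 rad (126.3°). The total great-circle distance is δ·R ≈ 2.204 × 6371 ≈ 14040 km, so the target fraction is f = 10000/14040 ≈ 0.712.
Interpolate at f ≈ 0.712 with slerp weights a = sin((1−f)δ)/sin δ ≈ 0.735, b = sin(fδ)/sin δ ≈ 1.240.
p = a·p₁ + b·p₂ ≈ (-0.366, 0.610, 0.703); φ = arcsin(p_z) ≈ 44.64°, λ = atan2(p_y, p_x) ≈ 120.95°.

≈ 45°N, 121°E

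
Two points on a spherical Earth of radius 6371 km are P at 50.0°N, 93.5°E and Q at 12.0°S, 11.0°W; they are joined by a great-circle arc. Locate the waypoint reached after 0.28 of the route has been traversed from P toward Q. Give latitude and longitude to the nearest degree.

Convert each endpoint to a unit vector on the sphere (x = cos φ cos λ, y = cos φ sin λ, z = sin φ).
The central angle between the endpoints is δ = arccos(p₁·p₂) ≈ 1.893 rad (108.5°).
Interpolate at f = 0.28 with slerp weights a = sin((1−f)δ)/sin δ ≈ 1.032, b = sin(fδ)/sin δ ≈ 0.533.
p = a·p₁ + b·p₂ ≈ (0.471, 0.562, 0.679); φ = arcsin(p_z) ≈ 42.80°, λ = atan2(p_y, p_x) ≈ 50.03°.

≈ 43°N, 50°E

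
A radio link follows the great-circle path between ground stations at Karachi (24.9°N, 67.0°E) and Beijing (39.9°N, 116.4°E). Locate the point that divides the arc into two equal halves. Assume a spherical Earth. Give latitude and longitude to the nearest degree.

≈ 35°N, 89°E

Write both endpoints as unit vectors p₁, p₂ with components (cos φ cos λ, cos φ sin λ, sin φ).
The central angle between the endpoints is δ = arccos(p₁·p₂) ≈ 0.763 rad (43.7°).
Interpolate at f = 1/2 with slerp weights a = sin((1−f)δ)/sin δ ≈ 0.539, b = sin(fδ)/sin δ ≈ 0.539.
p = a·p₁ + b·p₂ ≈ (0.007, 0.820, 0.572); φ = arcsin(p_z) ≈ 34.92°, λ = atan2(p_y, p_x) ≈ 89.50°.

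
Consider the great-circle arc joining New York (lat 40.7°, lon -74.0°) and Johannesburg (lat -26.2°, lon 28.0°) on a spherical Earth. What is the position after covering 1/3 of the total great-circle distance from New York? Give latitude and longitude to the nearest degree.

≈ lat 24°, lon -33°

The haversine formula gives a central angle δ ≈ 2.015 rad (115.4°) between the endpoints.
Interpolate at f = 1/3 with slerp weights a = sin((1−f)δ)/sin δ ≈ 1.079, b = sin(fδ)/sin δ ≈ 0.689.
p = a·p₁ + b·p₂ ≈ (0.771, -0.496, 0.399); φ = arcsin(p_z) ≈ 23.53°, λ = atan2(p_y, p_x) ≈ -32.74°.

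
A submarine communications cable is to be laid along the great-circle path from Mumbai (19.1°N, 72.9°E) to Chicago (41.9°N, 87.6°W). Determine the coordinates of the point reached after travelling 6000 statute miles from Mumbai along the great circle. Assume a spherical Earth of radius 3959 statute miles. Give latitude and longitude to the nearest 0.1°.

≈ 67.6°N, 60.5°W

Convert each endpoint to a unit vector on the sphere (x = cos φ cos λ, y = cos φ sin λ, z = sin φ).
The central angle between the endpoints is δ = arccos(p₁·p₂) ≈ 2.031 rad (116.4°). The total great-circle distance is δ·R ≈ 2.031 × 3959 ≈ 8042 mi, so the target fraction is f = 6000/8042 ≈ 0.746.
Interpolate at f ≈ 0.746 with slerp weights a = sin((1−f)δ)/sin δ ≈ 0.551, b = sin(fδ)/sin δ ≈ 1.115.
p = a·p₁ + b·p₂ ≈ (0.188, -0.332, 0.925); φ = arcsin(p_z) ≈ 67.60°, λ = atan2(p_y, p_x) ≈ -60.48°.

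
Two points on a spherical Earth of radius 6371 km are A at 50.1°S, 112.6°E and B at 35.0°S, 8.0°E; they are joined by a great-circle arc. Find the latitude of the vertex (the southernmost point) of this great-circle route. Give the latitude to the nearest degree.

The great circle lies in the plane with unit normal n̂ = (p₁ × p₂)/|p₁ × p₂|.
Here n̂_z ≈ -0.534; the vertex latitude is φ_max = arccos|n̂_z| ≈ 57.7°.

≈ 58°S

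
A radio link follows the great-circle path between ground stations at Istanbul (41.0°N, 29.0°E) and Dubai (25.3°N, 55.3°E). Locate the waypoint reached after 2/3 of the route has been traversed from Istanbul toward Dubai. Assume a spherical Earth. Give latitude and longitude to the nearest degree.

≈ (31°N, 48°E)

The haversine formula gives a central angle δ ≈ 0.469 rad (26.9°) between the endpoints.
Interpolate at f = 2/3 with slerp weights a = sin((1−f)δ)/sin δ ≈ 0.344, b = sin(fδ)/sin δ ≈ 0.681.
p = a·p₁ + b·p₂ ≈ (0.578, 0.632, 0.517); φ = arcsin(p_z) ≈ 31.12°, λ = atan2(p_y, p_x) ≈ 47.57°.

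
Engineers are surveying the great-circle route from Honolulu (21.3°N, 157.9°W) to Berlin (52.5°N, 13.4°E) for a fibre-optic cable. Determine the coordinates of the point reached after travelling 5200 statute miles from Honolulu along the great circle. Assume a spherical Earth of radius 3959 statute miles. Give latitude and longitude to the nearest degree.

≈ (82°N, 17°W)

The haversine formula gives a central angle δ ≈ 1.847 rad (105.8°) between the endpoints. The total great-circle distance is δ·R ≈ 1.847 × 3959 ≈ 7311 mi, so the target fraction is f = 5200/7311 ≈ 0.711.
Interpolate at f ≈ 0.711 with slerp weights a = sin((1−f)δ)/sin δ ≈ 0.528, b = sin(fδ)/sin δ ≈ 1.005.
p = a·p₁ + b·p₂ ≈ (0.139, -0.043, 0.989); φ = arcsin(p_z) ≈ 81.62°, λ = atan2(p_y, p_x) ≈ -17.33°.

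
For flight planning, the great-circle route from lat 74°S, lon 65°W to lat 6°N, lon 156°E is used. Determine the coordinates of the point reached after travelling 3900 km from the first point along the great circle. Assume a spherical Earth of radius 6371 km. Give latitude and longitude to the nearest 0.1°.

≈ lat 64.4°S, lon 179.1°W

Write both endpoints as unit vectors p₁, p₂ with components (cos φ cos λ, cos φ sin λ, sin φ).
The central angle between the endpoints is δ = arccos(p₁·p₂) ≈ 1.883 rad (107.9°). The total great-circle distance is δ·R ≈ 1.883 × 6371 ≈ 11998 km, so the target fraction is f = 3900/11998 ≈ 0.325.
Interpolate at f ≈ 0.325 with slerp weights a = sin((1−f)δ)/sin δ ≈ 1.004, b = sin(fδ)/sin δ ≈ 0.604.
p = a·p₁ + b·p₂ ≈ (-0.432, -0.007, -0.902); φ = arcsin(p_z) ≈ -64.42°, λ = atan2(p_y, p_x) ≈ -179.13°.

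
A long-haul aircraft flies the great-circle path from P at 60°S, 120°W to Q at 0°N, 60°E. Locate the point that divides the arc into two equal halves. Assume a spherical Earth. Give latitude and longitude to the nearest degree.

≈ 60°S, 60°E

Convert each endpoint to a unit vector on the sphere (x = cos φ cos λ, y = cos φ sin λ, z = sin φ).
The central angle between the endpoints is δ = arccos(p₁·p₂) ≈ 2.094 rad (120.0°).
Interpolate at f = 1/2 with slerp weights a = sin((1−f)δ)/sin δ ≈ 1.000, b = sin(fδ)/sin δ ≈ 1.000.
p = a·p₁ + b·p₂ ≈ (0.250, 0.433, -0.866); φ = arcsin(p_z) ≈ -60.00°, λ = atan2(p_y, p_x) ≈ 60.00°.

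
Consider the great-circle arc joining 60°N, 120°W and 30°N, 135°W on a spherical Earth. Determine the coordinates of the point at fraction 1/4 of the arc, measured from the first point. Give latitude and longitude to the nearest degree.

Write both endpoints as unit vectors p₁, p₂ with components (cos φ cos λ, cos φ sin λ, sin φ).
The central angle between the endpoints is δ = arccos(p₁·p₂) ≈ 0.552 rad (31.6°).
Interpolate at f = 1/4 with slerp weights a = sin((1−f)δ)/sin δ ≈ 0.767, b = sin(fδ)/sin δ ≈ 0.262.
p = a·p₁ + b·p₂ ≈ (-0.352, -0.493, 0.796); φ = arcsin(p_z) ≈ 52.71°, λ = atan2(p_y, p_x) ≈ -125.57°.

≈ 53°N, 126°W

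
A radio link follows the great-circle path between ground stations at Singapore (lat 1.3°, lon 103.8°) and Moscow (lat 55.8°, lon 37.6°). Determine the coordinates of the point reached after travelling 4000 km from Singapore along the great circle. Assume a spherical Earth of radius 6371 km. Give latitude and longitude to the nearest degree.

Convert each endpoint to a unit vector on the sphere (x = cos φ cos λ, y = cos φ sin λ, z = sin φ).
The central angle between the endpoints is δ = arccos(p₁·p₂) ≈ 1.323 rad (75.8°). The total great-circle distance is δ·R ≈ 1.323 × 6371 ≈ 8427 km, so the target fraction is f = 4000/8427 ≈ 0.475.
Interpolate at f ≈ 0.475 with slerp weights a = sin((1−f)δ)/sin δ ≈ 0.661, b = sin(fδ)/sin δ ≈ 0.606.
p = a·p₁ + b·p₂ ≈ (0.112, 0.849, 0.516); φ = arcsin(p_z) ≈ 31.07°, λ = atan2(p_y, p_x) ≈ 82.46°.

≈ lat 31°, lon 82°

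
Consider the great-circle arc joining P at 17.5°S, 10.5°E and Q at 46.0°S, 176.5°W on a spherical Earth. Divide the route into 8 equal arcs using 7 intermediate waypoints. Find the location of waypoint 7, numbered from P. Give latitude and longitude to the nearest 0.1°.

The haversine formula gives a central angle δ ≈ 2.028 rad (116.2°) between the endpoints.
Interpolate at f = 7/8 with slerp weights a = sin((1−f)δ)/sin δ ≈ 0.279, b = sin(fδ)/sin δ ≈ 1.091.
p = a·p₁ + b·p₂ ≈ (-0.495, 0.002, -0.869); φ = arcsin(p_z) ≈ -60.35°, λ = atan2(p_y, p_x) ≈ 179.74°.

≈ 60.4°S, 179.7°E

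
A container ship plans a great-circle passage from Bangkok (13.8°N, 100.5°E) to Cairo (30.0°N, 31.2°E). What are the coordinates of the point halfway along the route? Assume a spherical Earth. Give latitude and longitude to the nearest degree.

≈ 26°N, 68°E

Convert each endpoint to a unit vector on the sphere (x = cos φ cos λ, y = cos φ sin λ, z = sin φ).
The central angle between the endpoints is δ = arccos(p₁·p₂) ≈ 1.141 rad (65.4°).
Interpolate at f = 1/2 with slerp weights a = sin((1−f)δ)/sin δ ≈ 0.594, b = sin(fδ)/sin δ ≈ 0.594.
p = a·p₁ + b·p₂ ≈ (0.335, 0.834, 0.439); φ = arcsin(p_z) ≈ 26.03°, λ = atan2(p_y, p_x) ≈ 68.11°.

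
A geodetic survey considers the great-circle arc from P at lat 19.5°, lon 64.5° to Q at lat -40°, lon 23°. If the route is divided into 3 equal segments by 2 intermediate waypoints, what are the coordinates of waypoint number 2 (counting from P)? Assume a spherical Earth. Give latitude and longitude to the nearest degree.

The haversine formula gives a central angle δ ≈ 1.238 rad (71.0°) between the endpoints.
Interpolate at f = 2/3 with slerp weights a = sin((1−f)δ)/sin δ ≈ 0.424, b = sin(fδ)/sin δ ≈ 0.778.
p = a·p₁ + b·p₂ ≈ (0.721, 0.594, -0.358); φ = arcsin(p_z) ≈ -20.98°, λ = atan2(p_y, p_x) ≈ 39.49°.

≈ lat -21°, lon 39°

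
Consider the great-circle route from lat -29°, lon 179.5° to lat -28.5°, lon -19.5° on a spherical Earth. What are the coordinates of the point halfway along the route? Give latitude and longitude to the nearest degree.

Write both endpoints as unit vectors p₁, p₂ with components (cos φ cos λ, cos φ sin λ, sin φ).
The central angle between the endpoints is δ = arccos(p₁·p₂) ≈ 2.089 rad (119.7°).
Interpolate at f = 1/2 with slerp weights a = sin((1−f)δ)/sin δ ≈ 0.995, b = sin(fδ)/sin δ ≈ 0.995.
p = a·p₁ + b·p₂ ≈ (-0.046, -0.284, -0.958); φ = arcsin(p_z) ≈ -73.25°, λ = atan2(p_y, p_x) ≈ -99.18°.

≈ lat -73°, lon -99°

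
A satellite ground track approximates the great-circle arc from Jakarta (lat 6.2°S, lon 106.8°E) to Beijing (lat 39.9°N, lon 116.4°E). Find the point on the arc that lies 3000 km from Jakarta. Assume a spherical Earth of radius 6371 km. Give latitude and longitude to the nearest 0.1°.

≈ lat 20.4°N, lon 111.7°E

Write both endpoints as unit vectors p₁, p₂ with components (cos φ cos λ, cos φ sin λ, sin φ).
The central angle between the endpoints is δ = arccos(p₁·p₂) ≈ 0.819 rad (46.9°). The total great-circle distance is δ·R ≈ 0.819 × 6371 ≈ 5220 km, so the target fraction is f = 3000/5220 ≈ 0.575.
Interpolate at f ≈ 0.575 with slerp weights a = sin((1−f)δ)/sin δ ≈ 0.467, b = sin(fδ)/sin δ ≈ 0.621.
p = a·p₁ + b·p₂ ≈ (-0.346, 0.871, 0.348); φ = arcsin(p_z) ≈ 20.35°, λ = atan2(p_y, p_x) ≈ 111.66°.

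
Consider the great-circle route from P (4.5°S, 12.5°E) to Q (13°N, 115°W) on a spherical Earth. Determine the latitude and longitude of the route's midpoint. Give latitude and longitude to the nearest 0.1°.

≈ (9.5°N, 49.9°W)

The haversine formula gives a central angle δ ≈ 2.226 rad (127.5°) between the endpoints.
Interpolate at f = 1/2 with slerp weights a = sin((1−f)δ)/sin δ ≈ 1.131, b = sin(fδ)/sin δ ≈ 1.131.
p = a·p₁ + b·p₂ ≈ (0.635, -0.755, 0.166); φ = arcsin(p_z) ≈ 9.54°, λ = atan2(p_y, p_x) ≈ -49.92°.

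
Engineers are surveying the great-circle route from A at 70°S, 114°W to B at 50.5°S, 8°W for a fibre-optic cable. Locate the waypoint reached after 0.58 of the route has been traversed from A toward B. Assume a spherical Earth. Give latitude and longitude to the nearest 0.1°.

From cos δ = sin φ₁ sin φ₂ + cos φ₁ cos φ₂ cos Δλ, the central angle is δ ≈ 0.843 rad (48.3°).
Interpolate at f = 0.58 with slerp weights a = sin((1−f)δ)/sin δ ≈ 0.464, b = sin(fδ)/sin δ ≈ 0.629.
p = a·p₁ + b·p₂ ≈ (0.332, -0.201, -0.922); φ = arcsin(p_z) ≈ -67.19°, λ = atan2(p_y, p_x) ≈ -31.19°.

≈ 67.2°S, 31.2°W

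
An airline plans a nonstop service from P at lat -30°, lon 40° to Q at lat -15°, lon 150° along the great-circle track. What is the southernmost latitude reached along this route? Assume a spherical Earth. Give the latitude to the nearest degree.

The great circle lies in the plane with unit normal n̂ = (p₁ × p₂)/|p₁ × p₂|.
Here n̂_z ≈ +0.796; the vertex latitude is φ_max = arccos|n̂_z| ≈ 37.3°.
Check via Clairaut: cos φ_max = |cos φ₁| · sin C = cos(30.0°)·sin(113.2°) ≈ 0.796, again giving ≈ 37.3°.

≈ -37°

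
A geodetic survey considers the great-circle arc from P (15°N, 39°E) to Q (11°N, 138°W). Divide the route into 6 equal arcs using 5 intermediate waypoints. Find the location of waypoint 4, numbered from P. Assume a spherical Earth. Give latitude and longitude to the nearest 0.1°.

From cos δ = sin φ₁ sin φ₂ + cos φ₁ cos φ₂ cos Δλ, the central angle is δ ≈ 2.685 rad (153.8°).
Interpolate at f = 4/6 with slerp weights a = sin((1−f)δ)/sin δ ≈ 1.769, b = sin(fδ)/sin δ ≈ 2.213.
p = a·p₁ + b·p₂ ≈ (-0.287, -0.378, 0.880); φ = arcsin(p_z) ≈ 61.66°, λ = atan2(p_y, p_x) ≈ -127.14°.

≈ (61.7°N, 127.1°W)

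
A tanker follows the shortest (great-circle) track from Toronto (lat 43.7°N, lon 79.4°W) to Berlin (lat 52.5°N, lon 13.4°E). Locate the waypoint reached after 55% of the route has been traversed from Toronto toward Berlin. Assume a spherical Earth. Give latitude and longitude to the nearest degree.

≈ lat 59°N, lon 33°W

Write both endpoints as unit vectors p₁, p₂ with components (cos φ cos λ, cos φ sin λ, sin φ).
The central angle between the endpoints is δ = arccos(p₁·p₂) ≈ 1.016 rad (58.2°).
Interpolate at f = 0.55 with slerp weights a = sin((1−f)δ)/sin δ ≈ 0.519, b = sin(fδ)/sin δ ≈ 0.624.
p = a·p₁ + b·p₂ ≈ (0.438, -0.281, 0.854); φ = arcsin(p_z) ≈ 58.61°, λ = atan2(p_y, p_x) ≈ -32.66°.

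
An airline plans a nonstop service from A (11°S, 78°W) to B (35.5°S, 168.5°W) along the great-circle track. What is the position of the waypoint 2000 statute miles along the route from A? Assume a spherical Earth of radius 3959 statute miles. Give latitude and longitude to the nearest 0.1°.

Convert each endpoint to a unit vector on the sphere (x = cos φ cos λ, y = cos φ sin λ, z = sin φ).
The central angle between the endpoints is δ = arccos(p₁·p₂) ≈ 1.467 rad (84.0°). The total great-circle distance is δ·R ≈ 1.467 × 3959 ≈ 5807 mi, so the target fraction is f = 2000/5807 ≈ 0.344.
Interpolate at f ≈ 0.344 with slerp weights a = sin((1−f)δ)/sin δ ≈ 0.825, b = sin(fδ)/sin δ ≈ 0.487.
p = a·p₁ + b·p₂ ≈ (-0.220, -0.871, -0.440); φ = arcsin(p_z) ≈ -26.10°, λ = atan2(p_y, p_x) ≈ -104.17°.

≈ (26.1°S, 104.2°W)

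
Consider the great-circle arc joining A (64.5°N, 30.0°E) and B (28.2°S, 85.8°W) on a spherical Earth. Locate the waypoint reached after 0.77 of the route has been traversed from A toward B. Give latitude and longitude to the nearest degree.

≈ (2°S, 72°W)

The haversine formula gives a central angle δ ≈ 2.204 rad (126.3°) between the endpoints.
Interpolate at f = 0.77 with slerp weights a = sin((1−f)δ)/sin δ ≈ 0.602, b = sin(fδ)/sin δ ≈ 1.231.
p = a·p₁ + b·p₂ ≈ (0.304, -0.952, -0.038); φ = arcsin(p_z) ≈ -2.18°, λ = atan2(p_y, p_x) ≈ -72.29°.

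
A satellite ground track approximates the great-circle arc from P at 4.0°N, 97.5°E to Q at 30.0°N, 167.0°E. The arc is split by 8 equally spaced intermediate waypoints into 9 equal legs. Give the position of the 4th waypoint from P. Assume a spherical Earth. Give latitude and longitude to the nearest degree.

The haversine formula gives a central angle δ ≈ 1.227 rad (70.3°) between the endpoints.
Interpolate at f = 4/9 with slerp weights a = sin((1−f)δ)/sin δ ≈ 0.669, b = sin(fδ)/sin δ ≈ 0.551.
p = a·p₁ + b·p₂ ≈ (-0.552, 0.769, 0.322); φ = arcsin(p_z) ≈ 18.79°, λ = atan2(p_y, p_x) ≈ 125.66°.

≈ 19°N, 126°E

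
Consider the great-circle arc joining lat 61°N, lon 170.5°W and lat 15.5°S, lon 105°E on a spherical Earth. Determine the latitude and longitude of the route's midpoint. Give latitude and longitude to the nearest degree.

Write both endpoints as unit vectors p₁, p₂ with components (cos φ cos λ, cos φ sin λ, sin φ).
The central angle between the endpoints is δ = arccos(p₁·p₂) ≈ 1.761 rad (100.9°).
Interpolate at f = 1/2 with slerp weights a = sin((1−f)δ)/sin δ ≈ 0.785, b = sin(fδ)/sin δ ≈ 0.785.
p = a·p₁ + b·p₂ ≈ (-0.571, 0.668, 0.477); φ = arcsin(p_z) ≈ 28.48°, λ = atan2(p_y, p_x) ≈ 130.54°.

≈ lat 28°N, lon 131°E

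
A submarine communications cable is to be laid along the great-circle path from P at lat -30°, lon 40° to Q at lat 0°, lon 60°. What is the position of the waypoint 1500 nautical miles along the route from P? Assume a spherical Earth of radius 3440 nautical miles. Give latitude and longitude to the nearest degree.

Convert each endpoint to a unit vector on the sphere (x = cos φ cos λ, y = cos φ sin λ, z = sin φ).
The central angle between the endpoints is δ = arccos(p₁·p₂) ≈ 0.620 rad (35.5°). The total great-circle distance is δ·R ≈ 0.620 × 3440 ≈ 2133 nmi, so the target fraction is f = 1500/2133 ≈ 0.703.
Interpolate at f ≈ 0.703 with slerp weights a = sin((1−f)δ)/sin δ ≈ 0.315, b = sin(fδ)/sin δ ≈ 0.727.
p = a·p₁ + b·p₂ ≈ (0.572, 0.805, -0.157); φ = arcsin(p_z) ≈ -9.06°, λ = atan2(p_y, p_x) ≈ 54.58°.

≈ lat -9°, lon 55°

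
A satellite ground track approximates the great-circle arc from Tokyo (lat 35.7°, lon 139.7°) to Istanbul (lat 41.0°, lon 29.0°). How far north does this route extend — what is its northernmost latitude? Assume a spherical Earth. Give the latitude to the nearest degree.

≈ 54°

The great circle lies in the plane with unit normal n̂ = (p₁ × p₂)/|p₁ × p₂|.
Here n̂_z ≈ -0.581; the vertex latitude is φ_max = arccos|n̂_z| ≈ 54.5°.
Check via Clairaut: cos φ_max = |cos φ₁| · sin C = cos(35.7°)·sin(45.7°) ≈ 0.581, again giving ≈ 54.5°.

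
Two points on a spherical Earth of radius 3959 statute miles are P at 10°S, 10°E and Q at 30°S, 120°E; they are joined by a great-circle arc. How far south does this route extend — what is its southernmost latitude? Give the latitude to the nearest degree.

The great circle lies in the plane with unit normal n̂ = (p₁ × p₂)/|p₁ × p₂|.
Here n̂_z ≈ +0.819; the vertex latitude is φ_max = arccos|n̂_z| ≈ 35.0°.

≈ 35°S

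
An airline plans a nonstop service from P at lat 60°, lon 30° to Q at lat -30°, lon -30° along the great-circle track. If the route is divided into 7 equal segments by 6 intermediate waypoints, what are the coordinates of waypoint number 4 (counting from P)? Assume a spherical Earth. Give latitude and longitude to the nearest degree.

The haversine formula gives a central angle δ ≈ 1.789 rad (102.5°) between the endpoints.
Interpolate at f = 4/7 with slerp weights a = sin((1−f)δ)/sin δ ≈ 0.711, b = sin(fδ)/sin δ ≈ 0.874.
p = a·p₁ + b·p₂ ≈ (0.963, -0.201, 0.178); φ = arcsin(p_z) ≈ 10.28°, λ = atan2(p_y, p_x) ≈ -11.78°.

≈ lat 10°, lon -12°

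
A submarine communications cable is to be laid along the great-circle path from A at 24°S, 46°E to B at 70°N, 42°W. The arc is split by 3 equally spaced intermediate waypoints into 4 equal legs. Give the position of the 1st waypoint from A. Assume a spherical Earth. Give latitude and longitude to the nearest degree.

Write both endpoints as unit vectors p₁, p₂ with components (cos φ cos λ, cos φ sin λ, sin φ).
The central angle between the endpoints is δ = arccos(p₁·p₂) ≈ 1.951 rad (111.8°).
Interpolate at f = 1/4 with slerp weights a = sin((1−f)δ)/sin δ ≈ 1.071, b = sin(fδ)/sin δ ≈ 0.505.
p = a·p₁ + b·p₂ ≈ (0.808, 0.588, 0.039); φ = arcsin(p_z) ≈ 2.22°, λ = atan2(p_y, p_x) ≈ 36.06°.

≈ 2°N, 36°E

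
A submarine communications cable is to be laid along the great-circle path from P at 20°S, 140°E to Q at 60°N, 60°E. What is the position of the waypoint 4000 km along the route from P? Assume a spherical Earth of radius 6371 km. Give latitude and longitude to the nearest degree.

The haversine formula gives a central angle δ ≈ 1.787 rad (102.4°) between the endpoints. The total great-circle distance is δ·R ≈ 1.787 × 6371 ≈ 11386 km, so the target fraction is f = 4000/11386 ≈ 0.351.
Interpolate at f ≈ 0.351 with slerp weights a = sin((1−f)δ)/sin δ ≈ 0.938, b = sin(fδ)/sin δ ≈ 0.601.
p = a·p₁ + b·p₂ ≈ (-0.525, 0.827, 0.200); φ = arcsin(p_z) ≈ 11.53°, λ = atan2(p_y, p_x) ≈ 122.41°.

≈ 12°N, 122°E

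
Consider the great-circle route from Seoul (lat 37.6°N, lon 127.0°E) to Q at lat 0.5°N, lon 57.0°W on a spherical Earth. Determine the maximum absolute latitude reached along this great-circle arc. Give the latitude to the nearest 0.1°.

The great circle lies in the plane with unit normal n̂ = (p₁ × p₂)/|p₁ × p₂|.
Here n̂_z ≈ +0.089; the vertex latitude is φ_max = arccos|n̂_z| ≈ 84.9°.
Check via Clairaut: cos φ_max = |cos φ₁| · sin C = cos(37.6°)·sin(6.5°) ≈ 0.089, again giving ≈ 84.9°.

≈ 84.9°N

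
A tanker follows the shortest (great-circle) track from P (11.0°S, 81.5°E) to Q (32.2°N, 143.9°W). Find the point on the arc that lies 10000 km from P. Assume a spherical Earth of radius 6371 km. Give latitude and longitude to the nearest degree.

≈ (33°N, 164°E)

Convert each endpoint to a unit vector on the sphere (x = cos φ cos λ, y = cos φ sin λ, z = sin φ).
The central angle between the endpoints is δ = arccos(p₁·p₂) ≈ 2.325 rad (133.2°). The total great-circle distance is δ·R ≈ 2.325 × 6371 ≈ 14814 km, so the target fraction is f = 10000/14814 ≈ 0.675.
Interpolate at f ≈ 0.675 with slerp weights a = sin((1−f)δ)/sin δ ≈ 0.941, b = sin(fδ)/sin δ ≈ 1.372.
p = a·p₁ + b·p₂ ≈ (-0.802, 0.229, 0.552); φ = arcsin(p_z) ≈ 33.49°, λ = atan2(p_y, p_x) ≈ 164.03°.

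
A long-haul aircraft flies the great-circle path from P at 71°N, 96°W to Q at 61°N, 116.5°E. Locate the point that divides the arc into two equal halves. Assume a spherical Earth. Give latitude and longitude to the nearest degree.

Write both endpoints as unit vectors p₁, p₂ with components (cos φ cos λ, cos φ sin λ, sin φ).
The central angle between the endpoints is δ = arccos(p₁·p₂) ≈ 0.804 rad (46.1°).
Interpolate at f = 1/2 with slerp weights a = sin((1−f)δ)/sin δ ≈ 0.543, b = sin(fδ)/sin δ ≈ 0.543.
p = a·p₁ + b·p₂ ≈ (-0.136, 0.060, 0.989); φ = arcsin(p_z) ≈ 81.45°, λ = atan2(p_y, p_x) ≈ 156.26°.

≈ 81°N, 156°E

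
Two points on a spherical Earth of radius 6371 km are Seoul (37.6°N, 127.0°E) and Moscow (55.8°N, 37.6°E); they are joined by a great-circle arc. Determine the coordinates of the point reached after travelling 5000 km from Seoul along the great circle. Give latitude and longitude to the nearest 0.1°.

≈ 58.8°N, 63.9°E

Convert each endpoint to a unit vector on the sphere (x = cos φ cos λ, y = cos φ sin λ, z = sin φ).
The central angle between the endpoints is δ = arccos(p₁·p₂) ≈ 1.036 rad (59.4°). The total great-circle distance is δ·R ≈ 1.036 × 6371 ≈ 6603 km, so the target fraction is f = 5000/6603 ≈ 0.757.
Interpolate at f ≈ 0.757 with slerp weights a = sin((1−f)δ)/sin δ ≈ 0.289, b = sin(fδ)/sin δ ≈ 0.821.
p = a·p₁ + b·p₂ ≈ (0.228, 0.465, 0.856); φ = arcsin(p_z) ≈ 58.84°, λ = atan2(p_y, p_x) ≈ 63.89°.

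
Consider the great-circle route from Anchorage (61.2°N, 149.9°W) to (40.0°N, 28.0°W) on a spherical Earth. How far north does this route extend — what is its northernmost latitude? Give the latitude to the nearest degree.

≈ 70°N

The great circle lies in the plane with unit normal n̂ = (p₁ × p₂)/|p₁ × p₂|.
Here n̂_z ≈ +0.337; the vertex latitude is φ_max = arccos|n̂_z| ≈ 70.3°.
Check via Clairaut: cos φ_max = |cos φ₁| · sin C = cos(61.2°)·sin(44.4°) ≈ 0.337, again giving ≈ 70.3°.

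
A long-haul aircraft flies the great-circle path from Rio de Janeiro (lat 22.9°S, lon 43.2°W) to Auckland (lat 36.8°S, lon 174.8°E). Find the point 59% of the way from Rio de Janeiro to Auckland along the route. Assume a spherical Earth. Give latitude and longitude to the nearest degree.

From cos δ = sin φ₁ sin φ₂ + cos φ₁ cos φ₂ cos Δλ, the central angle is δ ≈ 1.926 rad (110.4°).
Interpolate at f = 0.59 with slerp weights a = sin((1−f)δ)/sin δ ≈ 0.758, b = sin(fδ)/sin δ ≈ 0.968.
p = a·p₁ + b·p₂ ≈ (-0.263, -0.408, -0.875); φ = arcsin(p_z) ≈ -60.99°, λ = atan2(p_y, p_x) ≈ -122.83°.

≈ lat 61°S, lon 123°W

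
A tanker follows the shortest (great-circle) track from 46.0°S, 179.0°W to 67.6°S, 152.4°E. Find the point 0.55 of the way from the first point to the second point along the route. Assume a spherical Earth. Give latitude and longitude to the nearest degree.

Write both endpoints as unit vectors p₁, p₂ with components (cos φ cos λ, cos φ sin λ, sin φ).
The central angle between the endpoints is δ = arccos(p₁·p₂) ≈ 0.457 rad (26.2°).
Interpolate at f = 0.55 with slerp weights a = sin((1−f)δ)/sin δ ≈ 0.463, b = sin(fδ)/sin δ ≈ 0.564.
p = a·p₁ + b·p₂ ≈ (-0.512, 0.094, -0.854); φ = arcsin(p_z) ≈ -58.65°, λ = atan2(p_y, p_x) ≈ 169.60°.

≈ 59°S, 170°E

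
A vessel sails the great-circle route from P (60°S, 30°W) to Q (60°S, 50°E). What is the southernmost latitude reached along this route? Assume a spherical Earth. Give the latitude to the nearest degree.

The great circle lies in the plane with unit normal n̂ = (p₁ × p₂)/|p₁ × p₂|.
Here n̂_z ≈ +0.404; the vertex latitude is φ_max = arccos|n̂_z| ≈ 66.1°.

≈ 66°S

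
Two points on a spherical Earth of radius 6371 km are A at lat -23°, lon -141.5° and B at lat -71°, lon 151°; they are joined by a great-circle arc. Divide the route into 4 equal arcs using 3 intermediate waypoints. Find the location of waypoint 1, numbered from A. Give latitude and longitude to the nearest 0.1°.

≈ lat -37.2°, lon -148.0°

From cos δ = sin φ₁ sin φ₂ + cos φ₁ cos φ₂ cos Δλ, the central angle is δ ≈ 1.065 rad (61.0°).
Interpolate at f = 1/4 with slerp weights a = sin((1−f)δ)/sin δ ≈ 0.819, b = sin(fδ)/sin δ ≈ 0.301.
p = a·p₁ + b·p₂ ≈ (-0.676, -0.422, -0.604); φ = arcsin(p_z) ≈ -37.19°, λ = atan2(p_y, p_x) ≈ -148.02°.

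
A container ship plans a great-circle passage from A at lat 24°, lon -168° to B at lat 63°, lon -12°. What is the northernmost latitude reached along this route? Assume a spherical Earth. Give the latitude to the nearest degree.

≈ 80°

The great circle lies in the plane with unit normal n̂ = (p₁ × p₂)/|p₁ × p₂|.
Here n̂_z ≈ +0.169; the vertex latitude is φ_max = arccos|n̂_z| ≈ 80.3°.
Check via Clairaut: cos φ_max = |cos φ₁| · sin C = cos(24.0°)·sin(10.6°) ≈ 0.169, again giving ≈ 80.3°.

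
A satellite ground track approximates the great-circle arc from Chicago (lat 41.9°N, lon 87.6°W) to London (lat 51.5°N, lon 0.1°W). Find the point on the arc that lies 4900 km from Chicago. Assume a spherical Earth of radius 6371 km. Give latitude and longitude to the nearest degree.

Convert each endpoint to a unit vector on the sphere (x = cos φ cos λ, y = cos φ sin λ, z = sin φ).
The central angle between the endpoints is δ = arccos(p₁·p₂) ≈ 0.997 rad (57.1°). The total great-circle distance is δ·R ≈ 0.997 × 6371 ≈ 6352 km, so the target fraction is f = 4900/6352 ≈ 0.771.
Interpolate at f ≈ 0.771 with slerp weights a = sin((1−f)δ)/sin δ ≈ 0.269, b = sin(fδ)/sin δ ≈ 0.828.
p = a·p₁ + b·p₂ ≈ (0.524, -0.201, 0.828); φ = arcsin(p_z) ≈ 55.87°, λ = atan2(p_y, p_x) ≈ -20.98°.

≈ lat 56°N, lon 21°W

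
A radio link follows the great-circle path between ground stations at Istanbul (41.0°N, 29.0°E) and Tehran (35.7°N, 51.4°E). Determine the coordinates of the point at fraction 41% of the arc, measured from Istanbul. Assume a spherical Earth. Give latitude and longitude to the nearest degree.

Convert each endpoint to a unit vector on the sphere (x = cos φ cos λ, y = cos φ sin λ, z = sin φ).
The central angle between the endpoints is δ = arccos(p₁·p₂) ≈ 0.319 rad (18.3°).
Interpolate at f = 0.41 with slerp weights a = sin((1−f)δ)/sin δ ≈ 0.597, b = sin(fδ)/sin δ ≈ 0.416.
p = a·p₁ + b·p₂ ≈ (0.604, 0.482, 0.634); φ = arcsin(p_z) ≈ 39.35°, λ = atan2(p_y, p_x) ≈ 38.58°.

≈ 39°N, 39°E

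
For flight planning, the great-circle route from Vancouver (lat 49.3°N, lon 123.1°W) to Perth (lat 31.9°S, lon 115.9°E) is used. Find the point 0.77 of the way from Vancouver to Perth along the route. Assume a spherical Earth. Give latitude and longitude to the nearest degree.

≈ lat 10°S, lon 139°E

From cos δ = sin φ₁ sin φ₂ + cos φ₁ cos φ₂ cos Δλ, the central angle is δ ≈ 2.326 rad (133.3°).
Interpolate at f = 0.77 with slerp weights a = sin((1−f)δ)/sin δ ≈ 0.701, b = sin(fδ)/sin δ ≈ 1.341.
p = a·p₁ + b·p₂ ≈ (-0.747, 0.641, -0.177); φ = arcsin(p_z) ≈ -10.21°, λ = atan2(p_y, p_x) ≈ 139.35°.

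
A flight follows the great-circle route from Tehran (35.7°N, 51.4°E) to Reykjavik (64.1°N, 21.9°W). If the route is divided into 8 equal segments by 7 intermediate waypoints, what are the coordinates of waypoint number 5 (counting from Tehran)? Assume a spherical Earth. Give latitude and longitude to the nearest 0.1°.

≈ 59.1°N, 17.8°E

From cos δ = sin φ₁ sin φ₂ + cos φ₁ cos φ₂ cos Δλ, the central angle is δ ≈ 0.893 rad (51.2°).
Interpolate at f = 5/8 with slerp weights a = sin((1−f)δ)/sin δ ≈ 0.422, b = sin(fδ)/sin δ ≈ 0.680.
p = a·p₁ + b·p₂ ≈ (0.489, 0.157, 0.858); φ = arcsin(p_z) ≈ 59.08°, λ = atan2(p_y, p_x) ≈ 17.79°.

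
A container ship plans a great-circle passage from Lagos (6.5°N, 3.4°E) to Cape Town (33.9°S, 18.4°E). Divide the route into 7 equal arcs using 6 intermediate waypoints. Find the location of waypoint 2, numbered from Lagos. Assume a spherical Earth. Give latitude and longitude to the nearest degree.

≈ (5°S, 7°E)

Convert each endpoint to a unit vector on the sphere (x = cos φ cos λ, y = cos φ sin λ, z = sin φ).
The central angle between the endpoints is δ = arccos(p₁·p₂) ≈ 0.747 rad (42.8°).
Interpolate at f = 2/7 with slerp weights a = sin((1−f)δ)/sin δ ≈ 0.749, b = sin(fδ)/sin δ ≈ 0.312.
p = a·p₁ + b·p₂ ≈ (0.988, 0.126, -0.089); φ = arcsin(p_z) ≈ -5.11°, λ = atan2(p_y, p_x) ≈ 7.26°.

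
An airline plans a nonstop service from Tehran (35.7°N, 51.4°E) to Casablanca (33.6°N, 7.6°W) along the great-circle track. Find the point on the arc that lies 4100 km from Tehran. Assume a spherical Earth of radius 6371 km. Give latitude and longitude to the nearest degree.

Write both endpoints as unit vectors p₁, p₂ with components (cos φ cos λ, cos φ sin λ, sin φ).
The central angle between the endpoints is δ = arccos(p₁·p₂) ≈ 0.835 rad (47.8°). The total great-circle distance is δ·R ≈ 0.835 × 6371 ≈ 5319 km, so the target fraction is f = 4100/5319 ≈ 0.771.
Interpolate at f ≈ 0.771 with slerp weights a = sin((1−f)δ)/sin δ ≈ 0.257, b = sin(fδ)/sin δ ≈ 0.810.
p = a·p₁ + b·p₂ ≈ (0.798, 0.074, 0.598); φ = arcsin(p_z) ≈ 36.70°, λ = atan2(p_y, p_x) ≈ 5.27°.

≈ (37°N, 5°E)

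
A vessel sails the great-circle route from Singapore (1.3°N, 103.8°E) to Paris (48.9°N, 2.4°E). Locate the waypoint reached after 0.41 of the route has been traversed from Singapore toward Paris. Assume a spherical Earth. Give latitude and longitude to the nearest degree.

Write both endpoints as unit vectors p₁, p₂ with components (cos φ cos λ, cos φ sin λ, sin φ).
The central angle between the endpoints is δ = arccos(p₁·p₂) ≈ 1.684 rad (96.5°).
Interpolate at f = 0.41 with slerp weights a = sin((1−f)δ)/sin δ ≈ 0.843, b = sin(fδ)/sin δ ≈ 0.641.
p = a·p₁ + b·p₂ ≈ (0.220, 0.836, 0.502); φ = arcsin(p_z) ≈ 30.14°, λ = atan2(p_y, p_x) ≈ 75.27°.

≈ (30°N, 75°E)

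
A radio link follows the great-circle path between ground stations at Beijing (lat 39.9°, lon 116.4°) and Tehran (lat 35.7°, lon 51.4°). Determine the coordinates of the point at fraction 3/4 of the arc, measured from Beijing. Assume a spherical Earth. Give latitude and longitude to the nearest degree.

Convert each endpoint to a unit vector on the sphere (x = cos φ cos λ, y = cos φ sin λ, z = sin φ).
The central angle between the endpoints is δ = arccos(p₁·p₂) ≈ 0.879 rad (50.4°).
Interpolate at f = 3/4 with slerp weights a = sin((1−f)δ)/sin δ ≈ 0.283, b = sin(fδ)/sin δ ≈ 0.795.
p = a·p₁ + b·p₂ ≈ (0.306, 0.699, 0.646); φ = arcsin(p_z) ≈ 40.22°, λ = atan2(p_y, p_x) ≈ 66.34°.

≈ lat 40°, lon 66°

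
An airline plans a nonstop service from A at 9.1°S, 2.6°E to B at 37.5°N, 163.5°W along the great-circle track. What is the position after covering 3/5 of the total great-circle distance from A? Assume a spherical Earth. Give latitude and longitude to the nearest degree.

≈ 66°N, 64°W

Convert each endpoint to a unit vector on the sphere (x = cos φ cos λ, y = cos φ sin λ, z = sin φ).
The central angle between the endpoints is δ = arccos(p₁·p₂) ≈ 2.600 rad (148.9°).
Interpolate at f = 3/5 with slerp weights a = sin((1−f)δ)/sin δ ≈ 1.672, b = sin(fδ)/sin δ ≈ 1.939.
p = a·p₁ + b·p₂ ≈ (0.174, -0.362, 0.916); φ = arcsin(p_z) ≈ 66.31°, λ = atan2(p_y, p_x) ≈ -64.27°.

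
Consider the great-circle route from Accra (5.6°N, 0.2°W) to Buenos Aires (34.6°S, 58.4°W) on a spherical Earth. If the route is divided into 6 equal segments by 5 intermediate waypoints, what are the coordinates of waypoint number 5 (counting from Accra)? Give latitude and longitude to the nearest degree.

≈ 29°S, 47°W

From cos δ = sin φ₁ sin φ₂ + cos φ₁ cos φ₂ cos Δλ, the central angle is δ ≈ 1.185 rad (67.9°).
Interpolate at f = 5/6 with slerp weights a = sin((1−f)δ)/sin δ ≈ 0.212, b = sin(fδ)/sin δ ≈ 0.901.
p = a·p₁ + b·p₂ ≈ (0.599, -0.632, -0.491); φ = arcsin(p_z) ≈ -29.40°, λ = atan2(p_y, p_x) ≈ -46.53°.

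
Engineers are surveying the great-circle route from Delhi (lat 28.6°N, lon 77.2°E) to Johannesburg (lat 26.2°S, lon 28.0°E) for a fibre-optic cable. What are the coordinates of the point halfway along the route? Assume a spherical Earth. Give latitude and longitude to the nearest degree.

≈ lat 1°N, lon 52°E

Convert each endpoint to a unit vector on the sphere (x = cos φ cos λ, y = cos φ sin λ, z = sin φ).
The central angle between the endpoints is δ = arccos(p₁·p₂) ≈ 1.263 rad (72.3°).
Interpolate at f = 1/2 with slerp weights a = sin((1−f)δ)/sin δ ≈ 0.619, b = sin(fδ)/sin δ ≈ 0.619.
p = a·p₁ + b·p₂ ≈ (0.611, 0.791, 0.023); φ = arcsin(p_z) ≈ 1.32°, λ = atan2(p_y, p_x) ≈ 52.32°.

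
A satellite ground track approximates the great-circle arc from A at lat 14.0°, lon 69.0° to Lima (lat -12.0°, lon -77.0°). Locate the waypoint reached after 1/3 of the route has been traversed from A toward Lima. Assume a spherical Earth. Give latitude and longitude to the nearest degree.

Convert each endpoint to a unit vector on the sphere (x = cos φ cos λ, y = cos φ sin λ, z = sin φ).
The central angle between the endpoints is δ = arccos(p₁·p₂) ≈ 2.563 rad (146.8°).
Interpolate at f = 1/3 with slerp weights a = sin((1−f)δ)/sin δ ≈ 1.811, b = sin(fδ)/sin δ ≈ 1.379.
p = a·p₁ + b·p₂ ≈ (0.933, 0.326, 0.151); φ = arcsin(p_z) ≈ 8.71°, λ = atan2(p_y, p_x) ≈ 19.28°.

≈ lat 9°, lon 19°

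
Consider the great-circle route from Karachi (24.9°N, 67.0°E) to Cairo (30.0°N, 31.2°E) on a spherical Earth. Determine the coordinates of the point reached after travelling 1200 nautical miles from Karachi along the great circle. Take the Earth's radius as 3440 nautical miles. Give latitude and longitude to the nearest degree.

≈ 29°N, 45°E

The haversine formula gives a central angle δ ≈ 0.559 rad (32.0°) between the endpoints. The total great-circle distance is δ·R ≈ 0.559 × 3440 ≈ 1924 nmi, so the target fraction is f = 1200/1924 ≈ 0.624.
Interpolate at f ≈ 0.624 with slerp weights a = sin((1−f)δ)/sin δ ≈ 0.394, b = sin(fδ)/sin δ ≈ 0.644.
p = a·p₁ + b·p₂ ≈ (0.617, 0.618, 0.488); φ = arcsin(p_z) ≈ 29.20°, λ = atan2(p_y, p_x) ≈ 45.05°.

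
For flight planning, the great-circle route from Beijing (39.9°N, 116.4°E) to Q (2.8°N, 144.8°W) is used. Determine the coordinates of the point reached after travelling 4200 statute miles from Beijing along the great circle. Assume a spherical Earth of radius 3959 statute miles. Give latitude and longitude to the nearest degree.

From cos δ = sin φ₁ sin φ₂ + cos φ₁ cos φ₂ cos Δλ, the central angle is δ ≈ 1.657 rad (94.9°). The total great-circle distance is δ·R ≈ 1.657 × 3959 ≈ 6559 mi, so the target fraction is f = 4200/6559 ≈ 0.640.
Interpolate at f ≈ 0.640 with slerp weights a = sin((1−f)δ)/sin δ ≈ 0.563, b = sin(fδ)/sin δ ≈ 0.876.
p = a·p₁ + b·p₂ ≈ (-0.907, -0.117, 0.404); φ = arcsin(p_z) ≈ 23.84°, λ = atan2(p_y, p_x) ≈ -172.64°.

≈ (24°N, 173°W)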